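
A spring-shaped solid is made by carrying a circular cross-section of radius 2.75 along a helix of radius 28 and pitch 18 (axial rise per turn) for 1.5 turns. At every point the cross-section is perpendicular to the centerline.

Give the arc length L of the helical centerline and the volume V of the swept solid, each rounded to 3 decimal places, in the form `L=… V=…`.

L=265.271 V=6302.397

2πR = 2π·28 = 175.929189
per-turn = √(175.929189² + 18²) = √(30951.0794 + 324) = √31275.0794 = 176.847616
L = 1.5 × 176.847616 = 265.271424
V = π·2.75² × L = 23.758294 × 265.271424 = 6302.396610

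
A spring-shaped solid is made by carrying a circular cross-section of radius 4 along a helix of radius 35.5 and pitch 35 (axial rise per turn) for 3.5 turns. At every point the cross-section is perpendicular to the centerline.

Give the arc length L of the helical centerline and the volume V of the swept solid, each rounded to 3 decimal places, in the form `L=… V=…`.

L=790.238 V=39721.708

2πR = 2π·35.5 = 223.053078
per-turn = √(223.053078² + 35²) = √(49752.6758 + 1225) = √50977.6758 = 225.782364
L = 3.5 × 225.782364 = 790.238273
V = π·4² × L = 50.265482 × 790.238273 = 39721.708057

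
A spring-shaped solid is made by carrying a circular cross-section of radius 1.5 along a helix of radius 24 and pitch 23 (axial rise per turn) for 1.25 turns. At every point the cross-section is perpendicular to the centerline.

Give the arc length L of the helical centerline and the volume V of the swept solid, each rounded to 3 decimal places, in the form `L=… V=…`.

2πR = 2π·24 = 150.796447
per-turn = √(150.796447² + 23²) = √(22739.5685 + 529) = √23268.5685 = 152.540383
L = 1.25 × 152.540383 = 190.675479
V = π·1.5² × L = 7.068583 × 190.675479 = 1347.805540

L=190.675 V=1347.806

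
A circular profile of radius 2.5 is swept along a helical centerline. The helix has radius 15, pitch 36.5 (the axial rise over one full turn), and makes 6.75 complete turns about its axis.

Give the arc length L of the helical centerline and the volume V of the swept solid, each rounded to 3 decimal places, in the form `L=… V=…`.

2πR = 2π·15 = 94.247780
per-turn = √(94.247780² + 36.5²) = √(8882.6440 + 1332.25) = √10214.8940 = 101.068759
L = 6.75 × 101.068759 = 682.214120
V = π·2.5² × L = 19.634954 × 682.214120 = 13395.242930

L=682.214 V=13395.243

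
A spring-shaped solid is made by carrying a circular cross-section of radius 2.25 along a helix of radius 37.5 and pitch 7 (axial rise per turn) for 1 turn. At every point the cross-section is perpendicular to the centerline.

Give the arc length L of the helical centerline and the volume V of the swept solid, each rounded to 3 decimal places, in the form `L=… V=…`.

L=235.723 V=3749.019

2πR = 2π·37.5 = 235.619449
per-turn = √(235.619449² + 7²) = √(55516.5248 + 49) = √55565.5248 = 235.723407
L = 1 × 235.723407 = 235.723407
V = π·2.25² × L = 15.904313 × 235.723407 = 3749.018806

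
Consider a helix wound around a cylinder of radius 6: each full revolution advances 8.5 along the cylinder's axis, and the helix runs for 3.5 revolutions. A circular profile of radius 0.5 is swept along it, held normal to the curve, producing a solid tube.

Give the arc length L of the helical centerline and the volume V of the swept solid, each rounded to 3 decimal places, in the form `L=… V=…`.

L=135.259 V=106.232

2πR = 2π·6 = 37.699112
per-turn = √(37.699112² + 8.5²) = √(1421.2230 + 72.25) = √1493.4730 = 38.645479
L = 3.5 × 38.645479 = 135.259176
V = π·0.5² × L = 0.785398 × 135.259176 = 106.232308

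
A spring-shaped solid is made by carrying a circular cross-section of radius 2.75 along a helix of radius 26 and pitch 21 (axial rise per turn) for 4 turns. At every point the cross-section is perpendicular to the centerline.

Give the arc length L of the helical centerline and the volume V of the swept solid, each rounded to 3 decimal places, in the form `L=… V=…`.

2πR = 2π·26 = 163.362818
per-turn = √(163.362818² + 21²) = √(26687.4103 + 441) = √27128.4103 = 164.707044
L = 4 × 164.707044 = 658.828175
V = π·2.75² × L = 23.758294 × 658.828175 = 15652.633780

L=658.828 V=15652.634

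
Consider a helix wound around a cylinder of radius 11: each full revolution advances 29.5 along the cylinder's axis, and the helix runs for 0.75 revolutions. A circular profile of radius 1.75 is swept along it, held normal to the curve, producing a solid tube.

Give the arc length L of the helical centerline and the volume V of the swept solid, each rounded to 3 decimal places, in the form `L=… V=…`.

2πR = 2π·11 = 69.115038
per-turn = √(69.115038² + 29.5²) = √(4776.8885 + 870.25) = √5647.1385 = 75.147445
L = 0.75 × 75.147445 = 56.360584
V = π·1.75² × L = 9.621128 × 56.360584 = 542.252364

L=56.361 V=542.252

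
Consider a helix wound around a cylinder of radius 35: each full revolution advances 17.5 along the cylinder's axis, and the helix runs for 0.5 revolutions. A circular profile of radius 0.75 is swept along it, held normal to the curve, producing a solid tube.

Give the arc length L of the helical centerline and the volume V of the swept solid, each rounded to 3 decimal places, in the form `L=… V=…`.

L=110.303 V=194.922

2πR = 2π·35 = 219.911486
per-turn = √(219.911486² + 17.5²) = √(48361.0616 + 306.25) = √48667.3116 = 220.606690
L = 0.5 × 220.606690 = 110.303345
V = π·0.75² × L = 1.767146 × 110.303345 = 194.922100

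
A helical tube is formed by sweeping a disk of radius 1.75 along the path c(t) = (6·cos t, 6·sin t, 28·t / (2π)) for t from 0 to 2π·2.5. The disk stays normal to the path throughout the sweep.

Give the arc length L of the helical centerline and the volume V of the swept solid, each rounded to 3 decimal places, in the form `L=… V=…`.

L=117.400 V=1129.516

2πR = 2π·6 = 37.699112
per-turn = √(37.699112² + 28²) = √(1421.2230 + 784) = √2205.2230 = 46.959802
L = 2.5 × 46.959802 = 117.399506
V = π·1.75² × L = 9.621128 × 117.399506 = 1129.515614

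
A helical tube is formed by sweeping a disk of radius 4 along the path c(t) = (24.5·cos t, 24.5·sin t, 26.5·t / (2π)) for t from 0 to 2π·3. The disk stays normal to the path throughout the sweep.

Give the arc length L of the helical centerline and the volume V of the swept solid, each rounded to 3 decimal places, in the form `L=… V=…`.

2πR = 2π·24.5 = 153.938040
per-turn = √(153.938040² + 26.5²) = √(23696.9202 + 702.25) = √24399.1702 = 156.202337
L = 3 × 156.202337 = 468.607012
V = π·4² × L = 50.265482 × 468.607012 = 23554.757531

L=468.607 V=23554.758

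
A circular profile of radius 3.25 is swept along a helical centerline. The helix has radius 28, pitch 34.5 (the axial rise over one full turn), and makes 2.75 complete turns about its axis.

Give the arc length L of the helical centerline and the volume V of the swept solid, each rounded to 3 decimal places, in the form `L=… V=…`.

L=493.020 V=16359.921

2πR = 2π·28 = 175.929189
per-turn = √(175.929189² + 34.5²) = √(30951.0794 + 1190.25) = √32141.3294 = 179.280031
L = 2.75 × 179.280031 = 493.020084
V = π·3.25² × L = 33.183072 × 493.020084 = 16359.921156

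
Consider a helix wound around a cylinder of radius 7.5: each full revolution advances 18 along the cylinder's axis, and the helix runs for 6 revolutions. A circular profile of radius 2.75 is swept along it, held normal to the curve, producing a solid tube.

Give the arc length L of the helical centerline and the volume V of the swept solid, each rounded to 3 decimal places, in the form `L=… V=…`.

L=302.668 V=7190.871

2πR = 2π·7.5 = 47.123890
per-turn = √(47.123890² + 18²) = √(2220.6610 + 324) = √2544.6610 = 50.444633
L = 6 × 50.444633 = 302.667798
V = π·2.75² × L = 23.758294 × 302.667798 = 7190.870652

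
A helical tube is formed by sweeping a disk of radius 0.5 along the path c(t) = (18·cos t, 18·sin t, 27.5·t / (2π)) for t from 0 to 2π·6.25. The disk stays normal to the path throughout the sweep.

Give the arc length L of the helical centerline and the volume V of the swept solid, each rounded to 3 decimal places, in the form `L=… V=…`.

L=727.454 V=571.341

2πR = 2π·18 = 113.097336
per-turn = √(113.097336² + 27.5²) = √(12791.0073 + 756.25) = √13547.2573 = 116.392686
L = 6.25 × 116.392686 = 727.454286
V = π·0.5² × L = 0.785398 × 727.454286 = 571.341260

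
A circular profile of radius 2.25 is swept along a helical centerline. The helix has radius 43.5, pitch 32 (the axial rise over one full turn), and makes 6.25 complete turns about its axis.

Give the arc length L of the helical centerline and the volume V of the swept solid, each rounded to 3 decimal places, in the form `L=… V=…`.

L=1719.909 V=27353.972

2πR = 2π·43.5 = 273.318561
per-turn = √(273.318561² + 32²) = √(74703.0357 + 1024) = √75727.0357 = 275.185457
L = 6.25 × 275.185457 = 1719.909106
V = π·2.25² × L = 15.904313 × 1719.909106 = 27353.972423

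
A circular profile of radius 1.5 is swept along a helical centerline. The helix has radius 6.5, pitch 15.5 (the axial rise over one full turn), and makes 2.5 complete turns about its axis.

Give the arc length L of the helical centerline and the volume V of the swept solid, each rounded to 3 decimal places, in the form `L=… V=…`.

2πR = 2π·6.5 = 40.840704
per-turn = √(40.840704² + 15.5²) = √(1667.9631 + 240.25) = √1908.2131 = 43.683099
L = 2.5 × 43.683099 = 109.207748
V = π·1.5² × L = 7.068583 × 109.207748 = 771.944080

L=109.208 V=771.944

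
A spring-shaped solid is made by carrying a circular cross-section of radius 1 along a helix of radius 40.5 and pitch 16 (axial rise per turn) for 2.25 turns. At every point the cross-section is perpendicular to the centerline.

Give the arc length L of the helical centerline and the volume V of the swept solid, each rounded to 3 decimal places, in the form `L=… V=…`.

L=573.686 V=1802.287

2πR = 2π·40.5 = 254.469005
per-turn = √(254.469005² + 16²) = √(64754.4745 + 256) = √65010.4745 = 254.971517
L = 2.25 × 254.971517 = 573.685913
V = π·1² × L = 3.141593 × 573.685913 = 1802.287450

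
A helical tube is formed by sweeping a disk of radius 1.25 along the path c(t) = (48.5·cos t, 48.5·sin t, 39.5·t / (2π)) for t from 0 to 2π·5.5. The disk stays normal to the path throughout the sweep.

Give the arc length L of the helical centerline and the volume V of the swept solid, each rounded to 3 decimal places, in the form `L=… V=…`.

L=1690.061 V=8296.068

2πR = 2π·48.5 = 304.734487
per-turn = √(304.734487² + 39.5²) = √(92863.1078 + 1560.25) = √94423.3578 = 307.283839
L = 5.5 × 307.283839 = 1690.061115
V = π·1.25² × L = 4.908739 × 1690.061115 = 8296.068100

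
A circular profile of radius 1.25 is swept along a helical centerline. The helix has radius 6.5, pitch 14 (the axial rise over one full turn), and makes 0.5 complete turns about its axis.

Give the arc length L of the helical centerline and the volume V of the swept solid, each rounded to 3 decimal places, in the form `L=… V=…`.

2πR = 2π·6.5 = 40.840704
per-turn = √(40.840704² + 14²) = √(1667.9631 + 196) = √1863.9631 = 43.173639
L = 0.5 × 43.173639 = 21.586820
V = π·1.25² × L = 4.908739 × 21.586820 = 105.964054

L=21.587 V=105.964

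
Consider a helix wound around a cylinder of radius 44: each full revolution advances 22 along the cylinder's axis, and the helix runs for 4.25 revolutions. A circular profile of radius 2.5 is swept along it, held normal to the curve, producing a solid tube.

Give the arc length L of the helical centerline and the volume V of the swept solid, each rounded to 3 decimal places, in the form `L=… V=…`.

2πR = 2π·44 = 276.460154
per-turn = √(276.460154² + 22²) = √(76430.2165 + 484) = √76914.2165 = 277.334124
L = 4.25 × 277.334124 = 1178.670028
V = π·2.5² × L = 19.634954 × 1178.670028 = 23143.131884

L=1178.670 V=23143.132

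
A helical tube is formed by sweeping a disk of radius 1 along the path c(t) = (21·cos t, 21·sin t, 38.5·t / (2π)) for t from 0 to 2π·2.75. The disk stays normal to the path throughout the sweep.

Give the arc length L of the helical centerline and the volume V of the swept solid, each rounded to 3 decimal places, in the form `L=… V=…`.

L=377.985 V=1187.474

2πR = 2π·21 = 131.946891
per-turn = √(131.946891² + 38.5²) = √(17409.9822 + 1482.25) = √18892.2322 = 137.449017
L = 2.75 × 137.449017 = 377.984796
V = π·1² × L = 3.141593 × 377.984796 = 1187.474257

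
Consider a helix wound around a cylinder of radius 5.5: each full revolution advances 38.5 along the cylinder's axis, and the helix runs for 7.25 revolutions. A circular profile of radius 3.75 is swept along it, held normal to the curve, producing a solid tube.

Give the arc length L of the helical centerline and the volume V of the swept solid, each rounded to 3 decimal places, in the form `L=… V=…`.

2πR = 2π·5.5 = 34.557519
per-turn = √(34.557519² + 38.5²) = √(1194.2221 + 1482.25) = √2676.4721 = 51.734632
L = 7.25 × 51.734632 = 375.076081
V = π·3.75² × L = 44.178647 × 375.076081 = 16570.353661

L=375.076 V=16570.354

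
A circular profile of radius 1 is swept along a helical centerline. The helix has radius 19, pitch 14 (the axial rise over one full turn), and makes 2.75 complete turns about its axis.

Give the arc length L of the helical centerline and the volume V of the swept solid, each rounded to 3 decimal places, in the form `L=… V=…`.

L=330.546 V=1038.442

2πR = 2π·19 = 119.380521
per-turn = √(119.380521² + 14²) = √(14251.7088 + 196) = √14447.7088 = 120.198622
L = 2.75 × 120.198622 = 330.546211
V = π·1² × L = 3.141593 × 330.546211 = 1038.441547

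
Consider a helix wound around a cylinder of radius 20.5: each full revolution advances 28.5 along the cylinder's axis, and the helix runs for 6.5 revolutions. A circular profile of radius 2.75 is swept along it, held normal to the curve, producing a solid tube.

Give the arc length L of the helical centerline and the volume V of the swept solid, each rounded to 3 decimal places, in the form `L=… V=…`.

L=857.484 V=20372.361

2πR = 2π·20.5 = 128.805299
per-turn = √(128.805299² + 28.5²) = √(16590.8050 + 812.25) = √17403.0550 = 131.920639
L = 6.5 × 131.920639 = 857.484154
V = π·2.75² × L = 23.758294 × 857.484154 = 20372.361001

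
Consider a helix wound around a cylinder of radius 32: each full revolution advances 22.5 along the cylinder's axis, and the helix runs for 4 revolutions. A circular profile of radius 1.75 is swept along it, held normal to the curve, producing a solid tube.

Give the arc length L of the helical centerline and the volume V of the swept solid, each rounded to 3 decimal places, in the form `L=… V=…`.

L=809.268 V=7786.069

2πR = 2π·32 = 201.061930
per-turn = √(201.061930² + 22.5²) = √(40425.8996 + 506.25) = √40932.1496 = 202.316953
L = 4 × 202.316953 = 809.267814
V = π·1.75² × L = 9.621128 × 809.267814 = 7786.068817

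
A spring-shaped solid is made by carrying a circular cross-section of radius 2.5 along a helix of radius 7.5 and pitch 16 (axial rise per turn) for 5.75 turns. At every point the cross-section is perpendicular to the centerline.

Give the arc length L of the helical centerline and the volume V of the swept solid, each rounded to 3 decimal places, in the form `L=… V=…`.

2πR = 2π·7.5 = 47.123890
per-turn = √(47.123890² + 16²) = √(2220.6610 + 256) = √2476.6610 = 49.766063
L = 5.75 × 49.766063 = 286.154860
V = π·2.5² × L = 19.634954 × 286.154860 = 5618.637540

L=286.155 V=5618.638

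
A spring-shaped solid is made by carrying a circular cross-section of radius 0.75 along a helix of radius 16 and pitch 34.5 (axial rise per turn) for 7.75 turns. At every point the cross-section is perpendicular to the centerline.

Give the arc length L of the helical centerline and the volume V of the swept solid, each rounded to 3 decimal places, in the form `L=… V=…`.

2πR = 2π·16 = 100.530965
per-turn = √(100.530965² + 34.5²) = √(10106.4749 + 1190.25) = √11296.7249 = 106.286052
L = 7.75 × 106.286052 = 823.716905
V = π·0.75² × L = 1.767146 × 823.716905 = 1455.627925

L=823.717 V=1455.628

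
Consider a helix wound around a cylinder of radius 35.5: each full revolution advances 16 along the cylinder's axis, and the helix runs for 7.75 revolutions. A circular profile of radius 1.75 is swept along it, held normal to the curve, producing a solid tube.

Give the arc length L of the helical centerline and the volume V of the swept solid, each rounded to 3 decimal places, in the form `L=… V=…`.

L=1733.103 V=16674.405

2πR = 2π·35.5 = 223.053078
per-turn = √(223.053078² + 16²) = √(49752.6758 + 256) = √50008.6758 = 223.626197
L = 7.75 × 223.626197 = 1733.103023
V = π·1.75² × L = 9.621128 × 1733.103023 = 16674.405161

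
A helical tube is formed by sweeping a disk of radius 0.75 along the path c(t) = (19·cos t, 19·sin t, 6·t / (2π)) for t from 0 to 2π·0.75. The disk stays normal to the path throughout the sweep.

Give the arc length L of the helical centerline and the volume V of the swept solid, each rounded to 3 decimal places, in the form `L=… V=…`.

L=89.648 V=158.422

2πR = 2π·19 = 119.380521
per-turn = √(119.380521² + 6²) = √(14251.7088 + 36) = √14287.7088 = 119.531204
L = 0.75 × 119.531204 = 89.648403
V = π·0.75² × L = 1.767146 × 89.648403 = 158.421805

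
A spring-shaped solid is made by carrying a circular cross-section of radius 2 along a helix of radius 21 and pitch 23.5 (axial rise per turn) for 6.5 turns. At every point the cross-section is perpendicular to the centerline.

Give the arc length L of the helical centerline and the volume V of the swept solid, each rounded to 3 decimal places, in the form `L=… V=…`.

L=871.151 V=10947.208

2πR = 2π·21 = 131.946891
per-turn = √(131.946891² + 23.5²) = √(17409.9822 + 552.25) = √17962.2322 = 134.023252
L = 6.5 × 134.023252 = 871.151140
V = π·2² × L = 12.566371 × 871.151140 = 10947.208088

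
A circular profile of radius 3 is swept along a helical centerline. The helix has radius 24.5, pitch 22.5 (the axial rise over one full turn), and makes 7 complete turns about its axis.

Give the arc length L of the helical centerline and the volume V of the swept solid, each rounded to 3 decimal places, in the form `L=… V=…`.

L=1089.016 V=30791.195

2πR = 2π·24.5 = 153.938040
per-turn = √(153.938040² + 22.5²) = √(23696.9202 + 506.25) = √24203.1702 = 155.573681
L = 7 × 155.573681 = 1089.015766
V = π·3² × L = 28.274334 × 1089.015766 = 30791.195366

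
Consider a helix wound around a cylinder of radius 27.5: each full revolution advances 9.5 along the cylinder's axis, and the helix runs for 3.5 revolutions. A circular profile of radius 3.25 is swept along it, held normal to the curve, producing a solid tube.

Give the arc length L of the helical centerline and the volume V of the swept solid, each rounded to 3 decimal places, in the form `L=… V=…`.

L=605.670 V=20097.990

2πR = 2π·27.5 = 172.787596
per-turn = √(172.787596² + 9.5²) = √(29855.5533 + 90.25) = √29945.8033 = 173.048558
L = 3.5 × 173.048558 = 605.669952
V = π·3.25² × L = 33.183072 × 605.669952 = 20097.989865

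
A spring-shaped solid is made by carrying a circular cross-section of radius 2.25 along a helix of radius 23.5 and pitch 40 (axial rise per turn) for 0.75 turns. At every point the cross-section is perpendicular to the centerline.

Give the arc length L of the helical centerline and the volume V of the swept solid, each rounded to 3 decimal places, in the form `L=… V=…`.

2πR = 2π·23.5 = 147.654855
per-turn = √(147.654855² + 40²) = √(21801.9561 + 1600) = √23401.9561 = 152.976979
L = 0.75 × 152.976979 = 114.732734
V = π·2.25² × L = 15.904313 × 114.732734 = 1824.745296

L=114.733 V=1824.745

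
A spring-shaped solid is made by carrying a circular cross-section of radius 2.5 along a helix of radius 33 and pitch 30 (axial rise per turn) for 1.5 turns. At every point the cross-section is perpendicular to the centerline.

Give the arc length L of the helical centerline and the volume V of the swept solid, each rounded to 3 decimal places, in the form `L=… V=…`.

2πR = 2π·33 = 207.345115
per-turn = √(207.345115² + 30²) = √(42991.9968 + 900) = √43891.9968 = 209.504169
L = 1.5 × 209.504169 = 314.256253
V = π·2.5² × L = 19.634954 × 314.256253 = 6170.407104

L=314.256 V=6170.407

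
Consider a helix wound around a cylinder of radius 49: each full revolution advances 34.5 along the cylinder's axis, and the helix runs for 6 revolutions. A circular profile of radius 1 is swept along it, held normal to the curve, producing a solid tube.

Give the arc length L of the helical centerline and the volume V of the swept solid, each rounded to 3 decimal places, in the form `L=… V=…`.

2πR = 2π·49 = 307.876080
per-turn = √(307.876080² + 34.5²) = √(94787.6807 + 1190.25) = √95977.9307 = 309.803051
L = 6 × 309.803051 = 1858.818309
V = π·1² × L = 3.141593 × 1858.818309 = 5839.649942

L=1858.818 V=5839.650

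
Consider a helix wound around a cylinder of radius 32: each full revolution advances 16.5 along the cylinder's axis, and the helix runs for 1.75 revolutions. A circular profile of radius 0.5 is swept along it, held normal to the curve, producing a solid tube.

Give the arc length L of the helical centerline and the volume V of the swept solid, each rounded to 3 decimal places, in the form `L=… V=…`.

2πR = 2π·32 = 201.061930
per-turn = √(201.061930² + 16.5²) = √(40425.8996 + 272.25) = √40698.1496 = 201.737824
L = 1.75 × 201.737824 = 353.041192
V = π·0.5² × L = 0.785398 × 353.041192 = 277.277904

L=353.041 V=277.278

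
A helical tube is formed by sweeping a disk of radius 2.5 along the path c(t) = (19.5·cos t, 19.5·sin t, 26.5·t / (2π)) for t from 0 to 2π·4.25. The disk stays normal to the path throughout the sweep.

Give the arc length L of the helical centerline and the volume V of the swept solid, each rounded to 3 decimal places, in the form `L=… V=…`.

2πR = 2π·19.5 = 122.522113
per-turn = √(122.522113² + 26.5²) = √(15011.6683 + 702.25) = √15713.9183 = 125.355169
L = 4.25 × 125.355169 = 532.759467
V = π·2.5² × L = 19.634954 × 532.759467 = 10460.707664

L=532.759 V=10460.708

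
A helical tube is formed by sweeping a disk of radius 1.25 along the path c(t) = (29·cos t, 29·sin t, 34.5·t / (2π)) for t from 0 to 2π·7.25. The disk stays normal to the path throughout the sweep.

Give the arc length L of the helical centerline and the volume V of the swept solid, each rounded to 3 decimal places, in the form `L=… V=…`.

L=1344.510 V=6599.850

2πR = 2π·29 = 182.212374
per-turn = √(182.212374² + 34.5²) = √(33201.3492 + 1190.25) = √34391.5992 = 185.449722
L = 7.25 × 185.449722 = 1344.510481
V = π·1.25² × L = 4.908739 × 1344.510481 = 6599.850390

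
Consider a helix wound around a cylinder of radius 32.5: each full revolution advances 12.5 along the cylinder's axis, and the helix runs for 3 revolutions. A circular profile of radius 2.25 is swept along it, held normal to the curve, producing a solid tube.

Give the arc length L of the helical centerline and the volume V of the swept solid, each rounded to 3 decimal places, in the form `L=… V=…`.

L=613.757 V=9761.387

2πR = 2π·32.5 = 204.203522
per-turn = √(204.203522² + 12.5²) = √(41699.0786 + 156.25) = √41855.3286 = 204.585749
L = 3 × 204.585749 = 613.757246
V = π·2.25² × L = 15.904313 × 613.757246 = 9761.387233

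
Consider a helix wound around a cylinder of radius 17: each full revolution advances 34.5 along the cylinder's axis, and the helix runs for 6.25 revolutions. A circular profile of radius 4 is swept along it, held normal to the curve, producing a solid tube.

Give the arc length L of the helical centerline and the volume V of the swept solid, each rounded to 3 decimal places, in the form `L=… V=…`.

2πR = 2π·17 = 106.814150
per-turn = √(106.814150² + 34.5²) = √(11409.2627 + 1190.25) = √12599.5127 = 112.247551
L = 6.25 × 112.247551 = 701.547193
V = π·4² × L = 50.265482 × 701.547193 = 35263.608136

L=701.547 V=35263.608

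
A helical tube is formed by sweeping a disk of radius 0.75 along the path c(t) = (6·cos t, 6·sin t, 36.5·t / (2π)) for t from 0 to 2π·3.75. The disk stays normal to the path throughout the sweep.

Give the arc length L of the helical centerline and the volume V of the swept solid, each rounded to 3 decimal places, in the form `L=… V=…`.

L=196.776 V=347.732

2πR = 2π·6 = 37.699112
per-turn = √(37.699112² + 36.5²) = √(1421.2230 + 1332.25) = √2753.4730 = 52.473546
L = 3.75 × 52.473546 = 196.775798
V = π·0.75² × L = 1.767146 × 196.775798 = 347.731538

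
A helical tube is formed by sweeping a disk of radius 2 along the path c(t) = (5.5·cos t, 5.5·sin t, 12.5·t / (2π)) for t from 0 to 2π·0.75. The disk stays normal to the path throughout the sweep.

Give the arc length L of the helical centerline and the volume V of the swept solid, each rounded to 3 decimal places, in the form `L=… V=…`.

L=27.562 V=346.349

2πR = 2π·5.5 = 34.557519
per-turn = √(34.557519² + 12.5²) = √(1194.2221 + 156.25) = √1350.4721 = 36.748770
L = 0.75 × 36.748770 = 27.561578
V = π·2² × L = 12.566371 × 27.561578 = 346.349002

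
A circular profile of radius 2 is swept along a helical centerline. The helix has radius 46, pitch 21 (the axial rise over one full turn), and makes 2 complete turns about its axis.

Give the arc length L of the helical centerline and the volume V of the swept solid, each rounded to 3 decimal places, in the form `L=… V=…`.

2πR = 2π·46 = 289.026524
per-turn = √(289.026524² + 21²) = √(83536.3317 + 441) = √83977.3317 = 289.788426
L = 2 × 289.788426 = 579.576851
V = π·2² × L = 12.566371 × 579.576851 = 7283.177513

L=579.577 V=7283.178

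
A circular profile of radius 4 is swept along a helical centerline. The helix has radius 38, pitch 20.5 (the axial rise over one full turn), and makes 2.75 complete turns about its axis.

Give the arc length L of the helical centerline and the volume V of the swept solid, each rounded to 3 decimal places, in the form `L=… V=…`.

2πR = 2π·38 = 238.761042
per-turn = √(238.761042² + 20.5²) = √(57006.8350 + 420.25) = √57427.0850 = 239.639490
L = 2.75 × 239.639490 = 659.008597
V = π·4² × L = 50.265482 × 659.008597 = 33125.385055

L=659.009 V=33125.385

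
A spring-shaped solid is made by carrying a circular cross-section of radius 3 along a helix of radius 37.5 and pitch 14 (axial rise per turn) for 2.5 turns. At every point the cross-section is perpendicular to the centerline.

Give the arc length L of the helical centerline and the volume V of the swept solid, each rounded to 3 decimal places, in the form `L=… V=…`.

2πR = 2π·37.5 = 235.619449
per-turn = √(235.619449² + 14²) = √(55516.5248 + 196) = √55712.5248 = 236.035007
L = 2.5 × 236.035007 = 590.087519
V = π·3² × L = 28.274334 × 590.087519 = 16684.331524

L=590.088 V=16684.332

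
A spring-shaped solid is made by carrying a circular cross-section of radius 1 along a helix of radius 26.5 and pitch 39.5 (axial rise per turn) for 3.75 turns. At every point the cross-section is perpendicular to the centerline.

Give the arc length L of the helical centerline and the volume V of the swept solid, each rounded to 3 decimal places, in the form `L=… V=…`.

2πR = 2π·26.5 = 166.504411
per-turn = √(166.504411² + 39.5²) = √(27723.7188 + 1560.25) = √29283.9688 = 171.125594
L = 3.75 × 171.125594 = 641.720976
V = π·1² × L = 3.141593 × 641.720976 = 2016.025903

L=641.721 V=2016.026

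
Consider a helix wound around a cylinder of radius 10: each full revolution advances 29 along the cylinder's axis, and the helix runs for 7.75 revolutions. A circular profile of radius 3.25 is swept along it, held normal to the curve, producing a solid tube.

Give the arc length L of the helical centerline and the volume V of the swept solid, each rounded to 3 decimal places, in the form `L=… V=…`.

2πR = 2π·10 = 62.831853
per-turn = √(62.831853² + 29²) = √(3947.8418 + 841) = √4788.8418 = 69.201458
L = 7.75 × 69.201458 = 536.311298
V = π·3.25² × L = 33.183072 × 536.311298 = 17796.456628

L=536.311 V=17796.457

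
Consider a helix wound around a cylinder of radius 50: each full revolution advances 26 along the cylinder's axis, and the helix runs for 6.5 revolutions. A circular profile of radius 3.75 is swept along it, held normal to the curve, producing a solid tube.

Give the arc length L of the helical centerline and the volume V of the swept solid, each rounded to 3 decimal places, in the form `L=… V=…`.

L=2049.017 V=90522.779

2πR = 2π·50 = 314.159265
per-turn = √(314.159265² + 26²) = √(98696.0440 + 676) = √99372.0440 = 315.233317
L = 6.5 × 315.233317 = 2049.016559
V = π·3.75² × L = 44.178647 × 2049.016559 = 90522.778629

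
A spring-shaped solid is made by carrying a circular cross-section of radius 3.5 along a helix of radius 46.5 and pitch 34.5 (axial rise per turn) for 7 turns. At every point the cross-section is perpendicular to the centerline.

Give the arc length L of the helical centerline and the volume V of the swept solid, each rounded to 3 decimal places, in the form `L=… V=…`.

L=2059.386 V=79254.459

2πR = 2π·46.5 = 292.168117
per-turn = √(292.168117² + 34.5²) = √(85362.2085 + 1190.25) = √86552.4585 = 294.197992
L = 7 × 294.197992 = 2059.385944
V = π·3.5² × L = 38.484510 × 2059.385944 = 79254.458954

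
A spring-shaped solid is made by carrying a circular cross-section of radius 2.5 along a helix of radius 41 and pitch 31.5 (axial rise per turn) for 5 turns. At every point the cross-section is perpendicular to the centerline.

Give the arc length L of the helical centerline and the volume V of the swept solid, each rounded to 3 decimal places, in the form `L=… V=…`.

2πR = 2π·41 = 257.610598
per-turn = √(257.610598² + 31.5²) = √(66363.2200 + 992.25) = √67355.4700 = 259.529324
L = 5 × 259.529324 = 1297.646620
V = π·2.5² × L = 19.634954 × 1297.646620 = 25479.231798

L=1297.647 V=25479.232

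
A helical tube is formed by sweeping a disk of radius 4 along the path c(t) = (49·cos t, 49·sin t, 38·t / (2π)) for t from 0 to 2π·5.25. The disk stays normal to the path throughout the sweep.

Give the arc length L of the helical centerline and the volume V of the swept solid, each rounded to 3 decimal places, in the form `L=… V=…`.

2πR = 2π·49 = 307.876080
per-turn = √(307.876080² + 38²) = √(94787.6807 + 1444) = √96231.6807 = 310.212315
L = 5.25 × 310.212315 = 1628.614656
V = π·4² × L = 50.265482 × 1628.614656 = 81863.101432

L=1628.615 V=81863.101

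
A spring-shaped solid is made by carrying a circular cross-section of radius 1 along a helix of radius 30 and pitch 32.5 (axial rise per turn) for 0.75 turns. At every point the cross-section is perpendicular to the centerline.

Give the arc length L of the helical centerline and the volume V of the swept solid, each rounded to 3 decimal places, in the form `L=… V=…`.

L=143.458 V=450.685

2πR = 2π·30 = 188.495559
per-turn = √(188.495559² + 32.5²) = √(35530.5758 + 1056.25) = √36586.8258 = 191.276830
L = 0.75 × 191.276830 = 143.457623
V = π·1² × L = 3.141593 × 143.457623 = 450.685414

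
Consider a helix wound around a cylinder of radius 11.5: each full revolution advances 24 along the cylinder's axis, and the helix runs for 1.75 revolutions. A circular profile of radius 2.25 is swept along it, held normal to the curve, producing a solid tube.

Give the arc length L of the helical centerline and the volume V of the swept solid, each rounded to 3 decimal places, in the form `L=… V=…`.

L=133.242 V=2119.119

2πR = 2π·11.5 = 72.256631
per-turn = √(72.256631² + 24²) = √(5221.0207 + 576) = √5797.0207 = 76.138169
L = 1.75 × 76.138169 = 133.241795
V = π·2.25² × L = 15.904313 × 133.241795 = 2119.119190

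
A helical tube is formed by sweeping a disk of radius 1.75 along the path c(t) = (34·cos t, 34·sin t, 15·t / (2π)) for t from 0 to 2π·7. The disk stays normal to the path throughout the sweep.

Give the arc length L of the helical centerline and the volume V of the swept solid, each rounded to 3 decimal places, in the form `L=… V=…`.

L=1499.080 V=14422.839

2πR = 2π·34 = 213.628300
per-turn = √(213.628300² + 15²) = √(45637.0508 + 225) = √45862.0508 = 214.154269
L = 7 × 214.154269 = 1499.079880
V = π·1.75² × L = 9.621128 × 1499.079880 = 14422.838661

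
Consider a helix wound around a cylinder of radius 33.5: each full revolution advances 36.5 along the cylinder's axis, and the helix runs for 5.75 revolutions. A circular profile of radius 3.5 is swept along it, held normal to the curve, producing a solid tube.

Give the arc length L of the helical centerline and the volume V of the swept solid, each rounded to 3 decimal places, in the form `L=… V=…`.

L=1228.361 V=47272.862

2πR = 2π·33.5 = 210.486708
per-turn = √(210.486708² + 36.5²) = √(44304.6542 + 1332.25) = √45636.9042 = 213.627957
L = 5.75 × 213.627957 = 1228.360755
V = π·3.5² × L = 38.484510 × 1228.360755 = 47272.861756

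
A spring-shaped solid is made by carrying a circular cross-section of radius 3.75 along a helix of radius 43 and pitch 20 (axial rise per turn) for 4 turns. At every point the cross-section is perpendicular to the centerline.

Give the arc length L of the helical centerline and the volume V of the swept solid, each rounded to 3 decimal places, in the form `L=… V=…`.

L=1083.665 V=47874.847

2πR = 2π·43 = 270.176968
per-turn = √(270.176968² + 20²) = √(72995.5942 + 400) = √73395.5942 = 270.916212
L = 4 × 270.916212 = 1083.664850
V = π·3.75² × L = 44.178647 × 1083.664850 = 47874.846525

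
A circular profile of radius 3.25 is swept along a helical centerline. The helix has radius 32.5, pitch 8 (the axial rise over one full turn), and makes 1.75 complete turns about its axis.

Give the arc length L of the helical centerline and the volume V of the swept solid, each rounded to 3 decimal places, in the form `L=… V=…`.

2πR = 2π·32.5 = 204.203522
per-turn = √(204.203522² + 8²) = √(41699.0786 + 64) = √41763.0786 = 204.360169
L = 1.75 × 204.360169 = 357.630295
V = π·3.25² × L = 33.183072 × 357.630295 = 11867.271986

L=357.630 V=11867.272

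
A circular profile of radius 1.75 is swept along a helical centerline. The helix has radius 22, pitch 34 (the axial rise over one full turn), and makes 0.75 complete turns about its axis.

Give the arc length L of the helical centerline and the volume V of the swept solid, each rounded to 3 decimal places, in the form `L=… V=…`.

2πR = 2π·22 = 138.230077
per-turn = √(138.230077² + 34²) = √(19107.5541 + 1156) = √20263.5541 = 142.350111
L = 0.75 × 142.350111 = 106.762583
V = π·1.75² × L = 9.621128 × 106.762583 = 1027.176426

L=106.763 V=1027.176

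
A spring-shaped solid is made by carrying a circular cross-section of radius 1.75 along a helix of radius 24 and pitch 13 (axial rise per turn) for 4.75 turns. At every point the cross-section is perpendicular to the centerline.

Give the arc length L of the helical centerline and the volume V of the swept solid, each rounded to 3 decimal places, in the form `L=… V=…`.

2πR = 2π·24 = 150.796447
per-turn = √(150.796447² + 13²) = √(22739.5685 + 169) = √22908.5685 = 151.355768
L = 4.75 × 151.355768 = 718.939899
V = π·1.75² × L = 9.621128 × 718.939899 = 6917.012430

L=718.940 V=6917.012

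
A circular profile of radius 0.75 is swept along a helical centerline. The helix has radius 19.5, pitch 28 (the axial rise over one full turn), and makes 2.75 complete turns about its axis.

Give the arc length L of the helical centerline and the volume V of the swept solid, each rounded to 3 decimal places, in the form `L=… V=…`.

L=345.622 V=610.765

2πR = 2π·19.5 = 122.522113
per-turn = √(122.522113² + 28²) = √(15011.6683 + 784) = √15795.6683 = 125.680819
L = 2.75 × 125.680819 = 345.622253
V = π·0.75² × L = 1.767146 × 345.622253 = 610.764935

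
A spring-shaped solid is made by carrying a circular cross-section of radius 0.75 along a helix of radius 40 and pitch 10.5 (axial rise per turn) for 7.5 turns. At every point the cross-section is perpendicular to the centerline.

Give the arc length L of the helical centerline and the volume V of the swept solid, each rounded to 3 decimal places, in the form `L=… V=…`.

2πR = 2π·40 = 251.327412
per-turn = √(251.327412² + 10.5²) = √(63165.4682 + 110.25) = √63275.7182 = 251.546652
L = 7.5 × 251.546652 = 1886.599891
V = π·0.75² × L = 1.767146 × 1886.599891 = 3333.897200

L=1886.600 V=3333.897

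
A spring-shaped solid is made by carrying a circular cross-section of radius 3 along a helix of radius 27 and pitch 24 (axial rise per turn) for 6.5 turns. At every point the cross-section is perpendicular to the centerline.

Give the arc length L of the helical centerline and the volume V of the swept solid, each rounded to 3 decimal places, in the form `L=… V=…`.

2πR = 2π·27 = 169.646003
per-turn = √(169.646003² + 24²) = √(28779.7664 + 576) = √29355.7664 = 171.335246
L = 6.5 × 171.335246 = 1113.679097
V = π·3² × L = 28.274334 × 1113.679097 = 31488.534636

L=1113.679 V=31488.535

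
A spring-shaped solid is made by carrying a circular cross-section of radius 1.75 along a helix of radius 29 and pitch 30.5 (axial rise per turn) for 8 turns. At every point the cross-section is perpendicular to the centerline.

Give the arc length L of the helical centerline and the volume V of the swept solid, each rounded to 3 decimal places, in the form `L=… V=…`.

L=1477.979 V=14219.826

2πR = 2π·29 = 182.212374
per-turn = √(182.212374² + 30.5²) = √(33201.3492 + 930.25) = √34131.5992 = 184.747393
L = 8 × 184.747393 = 1477.979144
V = π·1.75² × L = 9.621128 × 1477.979144 = 14219.825786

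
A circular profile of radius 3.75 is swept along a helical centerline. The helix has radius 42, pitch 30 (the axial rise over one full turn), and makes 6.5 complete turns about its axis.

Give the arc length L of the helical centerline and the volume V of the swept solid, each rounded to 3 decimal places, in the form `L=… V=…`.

2πR = 2π·42 = 263.893783
per-turn = √(263.893783² + 30²) = √(69639.9287 + 900) = √70539.9287 = 265.593540
L = 6.5 × 265.593540 = 1726.358012
V = π·3.75² × L = 44.178647 × 1726.358012 = 76268.160675

L=1726.358 V=76268.161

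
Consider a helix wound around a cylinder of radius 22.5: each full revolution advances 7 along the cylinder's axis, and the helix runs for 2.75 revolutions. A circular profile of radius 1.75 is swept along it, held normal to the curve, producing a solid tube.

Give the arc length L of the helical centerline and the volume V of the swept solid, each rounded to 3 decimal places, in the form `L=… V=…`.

2πR = 2π·22.5 = 141.371669
per-turn = √(141.371669² + 7²) = √(19985.9489 + 49) = √20034.9489 = 141.544865
L = 2.75 × 141.544865 = 389.248380
V = π·1.75² × L = 9.621128 × 389.248380 = 3745.008292

L=389.248 V=3745.008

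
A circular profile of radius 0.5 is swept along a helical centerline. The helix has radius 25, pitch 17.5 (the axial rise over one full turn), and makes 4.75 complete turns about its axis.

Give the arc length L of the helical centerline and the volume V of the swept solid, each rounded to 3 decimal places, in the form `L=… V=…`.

2πR = 2π·25 = 157.079633
per-turn = √(157.079633² + 17.5²) = √(24674.0110 + 306.25) = √24980.2610 = 158.051450
L = 4.75 × 158.051450 = 750.744390
V = π·0.5² × L = 0.785398 × 750.744390 = 589.633265

L=750.744 V=589.633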